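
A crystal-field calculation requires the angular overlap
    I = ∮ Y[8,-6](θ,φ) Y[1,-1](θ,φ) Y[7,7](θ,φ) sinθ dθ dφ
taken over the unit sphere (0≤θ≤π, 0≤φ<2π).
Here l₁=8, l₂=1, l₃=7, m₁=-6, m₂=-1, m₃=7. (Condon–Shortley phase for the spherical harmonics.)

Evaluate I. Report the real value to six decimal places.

0.030597

Checks pass: Σm=0; 16 even; l₃=7∈[7,9].
(2·8+1)(2·1+1)(2·7+1) = 765
Δ: 2! 14! 0! / 17! → 1/2040
sum: t=1:−1/25401600 = -1/25401600
3j²(8 1 7; 0 0 0) = Δ·Π!·Σ² = 8/255  (sign +1)
sum: t=0:+1/174356582400 = 1/174356582400
3j²(8 1 7; -6 -1 7) = Δ·Π!·Σ² = 1/2040  (sign +1)
combine: 4πI² = 765·8/255·1/2040 = 1/85
take √, sign +1: I = 0.03059748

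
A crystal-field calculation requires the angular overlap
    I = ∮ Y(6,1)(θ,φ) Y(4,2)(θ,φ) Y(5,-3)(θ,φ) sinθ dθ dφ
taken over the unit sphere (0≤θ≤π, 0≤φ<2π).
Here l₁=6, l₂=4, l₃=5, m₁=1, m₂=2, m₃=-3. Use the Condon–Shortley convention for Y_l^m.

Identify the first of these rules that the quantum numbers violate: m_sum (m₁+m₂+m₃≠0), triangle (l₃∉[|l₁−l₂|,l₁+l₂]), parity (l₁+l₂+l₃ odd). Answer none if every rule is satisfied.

Σmᵢ = 0  ✓
l₃∈[|l₁−l₂|,l₁+l₂]=[2,10], have l₃=5  ✓
Σlᵢ = 15 ⇒ odd  ✗

parity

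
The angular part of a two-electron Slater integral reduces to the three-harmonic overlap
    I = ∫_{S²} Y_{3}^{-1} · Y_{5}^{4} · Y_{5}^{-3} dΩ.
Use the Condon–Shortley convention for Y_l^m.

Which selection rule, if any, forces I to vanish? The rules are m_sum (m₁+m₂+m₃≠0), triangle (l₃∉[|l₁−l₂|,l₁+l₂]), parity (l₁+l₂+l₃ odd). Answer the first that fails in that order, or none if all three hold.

azimuthal sum: -1 + 4 − 3 = 0  ✓
2 ≤ 5 ≤ 8 (triangle on l)  ✓
L = 3 + 5 + 5 = 13 (odd)  ✗

parity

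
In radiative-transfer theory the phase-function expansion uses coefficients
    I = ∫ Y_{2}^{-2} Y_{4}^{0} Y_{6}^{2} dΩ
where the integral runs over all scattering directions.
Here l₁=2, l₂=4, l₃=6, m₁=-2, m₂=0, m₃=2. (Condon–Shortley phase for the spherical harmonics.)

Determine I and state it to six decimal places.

0.133065

m-sum 0 ✓  L=12 even ✓  2≤6≤6 ✓
Π(2lᵢ+1) = 5×9×13 = 585
triangle coeff Δ(2,4,6) = 1/6435
Σ_t [0,0]: t=0:+1/2304 = 1/2304
(3j)²=5/143 [(2 4 6; 0 0 0)], sign=+1
Σ_t [0,0]: t=0:+1/13824 = 1/13824
(3j)²=14/1287 [(2 4 6; -2 0 2)], sign=+1
⇒ 4πI² = 350/1573
I = (+1)√(350/1573/(4π)) = 0.13306527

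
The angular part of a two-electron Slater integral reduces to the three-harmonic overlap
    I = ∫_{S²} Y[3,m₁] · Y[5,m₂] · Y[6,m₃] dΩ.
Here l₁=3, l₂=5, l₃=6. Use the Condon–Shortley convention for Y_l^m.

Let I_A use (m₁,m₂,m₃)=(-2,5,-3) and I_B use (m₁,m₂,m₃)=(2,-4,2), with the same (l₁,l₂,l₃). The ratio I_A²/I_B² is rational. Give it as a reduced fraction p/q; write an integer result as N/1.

2/5

Same 3,5,6: normalisation and zero-m 3j drop out of the ratio.
A: Δ: 2! 4! 8! / 15! → 1/675675; sum: t=2:+1/483840 = 1/483840; 3j²(3 5 6; -2 5 -3) = Δ·Π!·Σ² = 6/1001  (sign -1)
B: Δ: 2! 4! 8! / 15! → 1/675675; sum: t=0:+1/60480 t=1:−1/967680 = 1/64512; 3j²(3 5 6; 2 -4 2) = Δ·Π!·Σ² = 15/1001  (sign +1)
I_A²/I_B² = (6/1001)/(15/1001) = 2/5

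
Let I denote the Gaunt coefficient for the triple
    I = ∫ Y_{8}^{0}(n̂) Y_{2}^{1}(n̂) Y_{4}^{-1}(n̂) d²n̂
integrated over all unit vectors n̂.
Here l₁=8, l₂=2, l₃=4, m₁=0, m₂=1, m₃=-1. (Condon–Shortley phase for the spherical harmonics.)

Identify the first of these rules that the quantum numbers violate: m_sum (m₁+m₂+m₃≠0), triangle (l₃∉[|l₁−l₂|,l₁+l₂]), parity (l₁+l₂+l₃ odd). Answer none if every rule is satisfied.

triangle

azimuthal sum: 0 + 1 − 1 = 0  ✓
6 ≤ 4 ≤ 10 (triangle on l)  ✗
L = 8 + 2 + 4 = 14 (even)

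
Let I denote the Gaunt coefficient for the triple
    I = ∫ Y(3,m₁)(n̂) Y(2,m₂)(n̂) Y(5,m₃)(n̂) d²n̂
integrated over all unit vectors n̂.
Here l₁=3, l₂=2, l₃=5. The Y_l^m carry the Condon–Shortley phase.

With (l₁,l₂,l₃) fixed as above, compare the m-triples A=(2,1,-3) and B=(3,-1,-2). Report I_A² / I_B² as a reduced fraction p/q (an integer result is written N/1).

16/1

Same 3,2,5: normalisation and zero-m 3j drop out of the ratio.
A: Δ: 0! 6! 4! / 11! → 1/2310; sum: t=0:+1/720 = 1/720; 3j²(3 2 5; 2 1 -3) = Δ·Π!·Σ² = 8/165  (sign +1)
B: Δ: 0! 6! 4! / 11! → 1/2310; sum: t=0:+1/4320 = 1/4320; 3j²(3 2 5; 3 -1 -2) = Δ·Π!·Σ² = 1/330  (sign -1)
I_A²/I_B² = (8/165)/(1/330) = 16/1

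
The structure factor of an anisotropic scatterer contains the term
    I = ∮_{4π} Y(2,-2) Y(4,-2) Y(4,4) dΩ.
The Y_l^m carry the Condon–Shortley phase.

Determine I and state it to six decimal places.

Checks pass: Σm=0; 10 even; l₃=4∈[2,6].
(2·2+1)(2·4+1)(2·4+1) = 405
Δ: 2! 2! 6! / 11! → 1/13860
sum: t=0:+1/192 t=1:−1/36 t=2:+1/192 = -5/288
3j²(2 4 4; 0 0 0) = Δ·Π!·Σ² = 20/693  (sign -1)
sum: t=2:+1/2880 = 1/2880
3j²(2 4 4; -2 -2 4) = Δ·Π!·Σ² = 2/165  (sign +1)
combine: 4πI² = 405·20/693·2/165 = 120/847
take √, sign -1: I = -0.10618031

-0.106180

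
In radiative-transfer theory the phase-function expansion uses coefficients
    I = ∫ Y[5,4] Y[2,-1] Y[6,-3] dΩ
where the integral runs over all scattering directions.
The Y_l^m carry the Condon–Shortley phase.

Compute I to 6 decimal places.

Σlᵢ=13 odd — θ-integrand is odd under cosθ→−cosθ; I=0

0.000000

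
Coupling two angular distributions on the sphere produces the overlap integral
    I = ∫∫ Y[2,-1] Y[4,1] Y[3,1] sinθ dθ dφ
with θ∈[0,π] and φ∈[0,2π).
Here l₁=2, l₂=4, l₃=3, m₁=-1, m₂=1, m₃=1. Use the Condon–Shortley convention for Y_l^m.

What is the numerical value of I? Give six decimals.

-1 + 1 + 1 = 1 ≠ 0: azimuthal integral kills it; I = 0

0.000000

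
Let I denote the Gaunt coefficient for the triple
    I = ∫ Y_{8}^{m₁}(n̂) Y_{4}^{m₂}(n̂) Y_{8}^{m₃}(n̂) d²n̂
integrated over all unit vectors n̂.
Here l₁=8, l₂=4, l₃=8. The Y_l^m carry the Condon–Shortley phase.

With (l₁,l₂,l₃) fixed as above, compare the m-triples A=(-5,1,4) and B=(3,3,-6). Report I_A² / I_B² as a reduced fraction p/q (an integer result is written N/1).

l's match ⇒ only the (l;m) 3-j factors differ between A and B.
A: triangle coeff Δ(8,4,8) = 1/185175900; Σ_t [1,4]: t=1:−1/68976230400 t=2:+1/958003200 t=3:−1/174182400 t=4:+1/313528320 = -1/656916480; (3j)²=5/1292 [(8 4 8; -5 1 4)], sign=-1
B: triangle coeff Δ(8,4,8) = 1/185175900; Σ_t [3,4]: t=3:−1/1045094400 t=4:+1/5748019200 = -1/1277337600; (3j)²=9/646 [(8 4 8; 3 3 -6)], sign=-1
I_A²/I_B² = (5/1292)/(9/646) = 5/18

5/18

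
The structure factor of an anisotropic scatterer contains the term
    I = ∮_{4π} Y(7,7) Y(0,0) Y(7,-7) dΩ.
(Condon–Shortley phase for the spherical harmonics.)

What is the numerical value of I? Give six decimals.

-0.282095

m-sum 0 ✓  L=14 even ✓  7≤7≤7 ✓
Π(2lᵢ+1) = 15×1×15 = 225
triangle coeff Δ(7,0,7) = 1/15
Σ_t [0,0]: t=0:+1/25401600 = 1/25401600
(3j)²=1/15 [(7 0 7; 0 0 0)], sign=-1
Σ_t [0,0]: t=0:+1/87178291200 = 1/87178291200
(3j)²=1/15 [(7 0 7; 7 0 -7)], sign=+1
⇒ 4πI² = 1/1
I = (-1)√(1/1/(4π)) = -0.28209479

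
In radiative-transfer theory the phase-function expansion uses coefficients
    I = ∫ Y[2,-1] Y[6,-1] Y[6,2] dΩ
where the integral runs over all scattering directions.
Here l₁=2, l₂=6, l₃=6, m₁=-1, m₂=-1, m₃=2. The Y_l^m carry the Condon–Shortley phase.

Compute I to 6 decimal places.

Checks pass: Σm=0; 14 even; l₃=6∈[4,8].
(2·2+1)(2·6+1)(2·6+1) = 845
Δ: 2! 2! 10! / 15! → 1/90090
sum: t=0:+1/69120 t=1:−1/14400 t=2:+1/69120 = -7/172800
3j²(2 6 6; 0 0 0) = Δ·Π!·Σ² = 14/715  (sign -1)
sum: t=1:−1/34560 t=2:+1/60480 = -1/80640
3j²(2 6 6; -1 -1 2) = Δ·Π!·Σ² = 6/1001  (sign -1)
combine: 4πI² = 845·14/715·6/1001 = 12/121
take √, sign +1: I = 0.08883682

0.088837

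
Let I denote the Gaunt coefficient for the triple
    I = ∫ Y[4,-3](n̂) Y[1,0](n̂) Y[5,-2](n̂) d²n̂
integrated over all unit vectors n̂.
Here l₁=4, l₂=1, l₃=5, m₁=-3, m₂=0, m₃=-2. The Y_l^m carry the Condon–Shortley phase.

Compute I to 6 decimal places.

0.000000

Σmᵢ = -5 ≠ 0, so the φ-integral vanishes; I = 0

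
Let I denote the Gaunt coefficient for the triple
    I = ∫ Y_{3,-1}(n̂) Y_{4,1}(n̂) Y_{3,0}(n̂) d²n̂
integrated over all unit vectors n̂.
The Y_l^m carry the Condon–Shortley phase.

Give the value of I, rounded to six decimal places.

m-sum 0 ✓  L=10 even ✓  1≤3≤7 ✓
Π(2lᵢ+1) = 7×9×7 = 441
triangle coeff Δ(3,4,3) = 1/34650
Σ_t [1,3]: t=1:−1/72 t=2:+1/16 t=3:−1/72 = 5/144
(3j)²=2/77 [(3 4 3; 0 0 0)], sign=-1
Σ_t [2,4]: t=2:+1/48 t=3:−1/24 t=4:+1/288 = -5/288
(3j)²=5/462 [(3 4 3; -1 1 0)], sign=+1
⇒ 4πI² = 15/121
I = (-1)√(15/121/(4π)) = -0.09932258

-0.099323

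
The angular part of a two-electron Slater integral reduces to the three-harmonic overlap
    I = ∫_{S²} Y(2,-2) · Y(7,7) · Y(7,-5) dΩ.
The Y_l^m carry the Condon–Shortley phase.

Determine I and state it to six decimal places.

Checks pass: Σm=0; 16 even; l₃=7∈[5,9].
(2·2+1)(2·7+1)(2·7+1) = 1125
Δ: 2! 2! 12! / 17! → 1/185640
sum: t=0:+1/2419200 t=1:−1/518400 t=2:+1/2419200 = -1/907200
3j²(2 7 7; 0 0 0) = Δ·Π!·Σ² = 56/3315  (sign +1)
sum: t=2:+1/1916006400 = 1/1916006400
3j²(2 7 7; -2 7 -5) = Δ·Π!·Σ² = 1/340  (sign +1)
combine: 4πI² = 1125·56/3315·1/340 = 210/3757
take √, sign +1: I = 0.06669359

0.066694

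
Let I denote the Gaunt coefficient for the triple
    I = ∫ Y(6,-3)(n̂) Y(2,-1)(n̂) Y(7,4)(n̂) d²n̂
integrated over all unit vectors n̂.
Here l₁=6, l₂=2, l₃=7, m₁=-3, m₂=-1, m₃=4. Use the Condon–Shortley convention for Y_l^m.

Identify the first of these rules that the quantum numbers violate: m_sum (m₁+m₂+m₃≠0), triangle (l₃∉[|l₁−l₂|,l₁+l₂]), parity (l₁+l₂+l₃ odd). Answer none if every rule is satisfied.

Σmᵢ = 0  ✓
l₃∈[|l₁−l₂|,l₁+l₂]=[4,8], have l₃=7  ✓
Σlᵢ = 15 ⇒ odd  ✗

parity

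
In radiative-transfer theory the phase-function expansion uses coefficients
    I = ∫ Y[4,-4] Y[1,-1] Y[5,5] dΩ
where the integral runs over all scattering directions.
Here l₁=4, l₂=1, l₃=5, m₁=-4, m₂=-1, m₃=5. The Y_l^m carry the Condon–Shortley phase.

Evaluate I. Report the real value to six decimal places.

-0.329416

Rules hold: Σm=0, L=10 even, 3≤5≤5.
N = 9·3·11 = 297
Δ = 0!·8!·2!/11! = 1/495
Racah Σ t=0..0: t=0:+1/576 = 1/576
⇒ 3j(4 1 5; 0 0 0)² = 5/99, sgn -1
Racah Σ t=0..0: t=0:+1/80640 = 1/80640
⇒ 3j(4 1 5; -4 -1 5)² = 1/11, sgn +1
4πI² = N·(3j₀)²·(3jₘ)² = 15/11
I = -1·√(1.36364/4π) = -0.32941575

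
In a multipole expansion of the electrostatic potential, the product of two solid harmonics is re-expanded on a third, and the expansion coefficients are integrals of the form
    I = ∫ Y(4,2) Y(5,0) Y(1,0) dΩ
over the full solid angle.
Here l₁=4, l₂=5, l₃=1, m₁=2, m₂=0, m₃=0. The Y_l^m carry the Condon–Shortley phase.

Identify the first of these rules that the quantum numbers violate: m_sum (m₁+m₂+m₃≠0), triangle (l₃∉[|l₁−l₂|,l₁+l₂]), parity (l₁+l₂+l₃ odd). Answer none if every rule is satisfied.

azimuthal sum: 2 + 0 + 0 = 2  ✗
1 ≤ 1 ≤ 9 (triangle on l)
L = 4 + 5 + 1 = 10 (even)

m_sum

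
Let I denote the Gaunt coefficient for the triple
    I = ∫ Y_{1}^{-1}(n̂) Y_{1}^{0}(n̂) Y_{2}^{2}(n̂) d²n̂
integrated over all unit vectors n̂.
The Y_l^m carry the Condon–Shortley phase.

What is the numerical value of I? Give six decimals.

-1 + 0 + 2 = 1 ≠ 0: azimuthal integral kills it; I = 0

0.000000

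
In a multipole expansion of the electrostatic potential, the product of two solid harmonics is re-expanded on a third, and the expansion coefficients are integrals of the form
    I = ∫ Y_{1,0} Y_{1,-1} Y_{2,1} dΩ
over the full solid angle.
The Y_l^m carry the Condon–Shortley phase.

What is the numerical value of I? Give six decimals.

-0.218510

m-sum 0 ✓  L=4 even ✓  0≤2≤2 ✓
Π(2lᵢ+1) = 3×3×5 = 45
triangle coeff Δ(1,1,2) = 1/30
Σ_t [0,0]: t=0:+1/1 = 1/1
(3j)²=2/15 [(1 1 2; 0 0 0)], sign=+1
Σ_t [0,0]: t=0:+1/2 = 1/2
(3j)²=1/10 [(1 1 2; 0 -1 1)], sign=-1
⇒ 4πI² = 3/5
I = (-1)√(3/5/(4π)) = -0.21850969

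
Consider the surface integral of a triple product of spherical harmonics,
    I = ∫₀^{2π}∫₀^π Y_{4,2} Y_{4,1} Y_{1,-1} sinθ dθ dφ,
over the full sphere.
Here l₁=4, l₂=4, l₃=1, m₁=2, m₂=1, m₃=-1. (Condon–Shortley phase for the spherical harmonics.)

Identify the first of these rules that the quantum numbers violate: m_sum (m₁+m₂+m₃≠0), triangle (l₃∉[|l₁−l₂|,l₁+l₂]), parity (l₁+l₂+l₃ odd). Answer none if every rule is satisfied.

azimuthal sum: 2 + 1 − 1 = 2  ✗
0 ≤ 1 ≤ 8 (triangle on l)
L = 4 + 4 + 1 = 9 (odd)

m_sum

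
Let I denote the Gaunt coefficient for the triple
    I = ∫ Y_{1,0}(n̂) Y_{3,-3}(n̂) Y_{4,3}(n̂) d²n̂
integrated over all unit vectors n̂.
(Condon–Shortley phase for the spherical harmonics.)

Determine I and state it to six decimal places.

-0.162868

m-sum 0 ✓  L=8 even ✓  2≤4≤4 ✓
Π(2lᵢ+1) = 3×7×9 = 189
triangle coeff Δ(1,3,4) = 1/252
Σ_t [0,0]: t=0:+1/36 = 1/36
(3j)²=4/63 [(1 3 4; 0 0 0)], sign=+1
Σ_t [0,0]: t=0:+1/720 = 1/720
(3j)²=1/36 [(1 3 4; 0 -3 3)], sign=-1
⇒ 4πI² = 1/3
I = (-1)√(1/3/(4π)) = -0.16286750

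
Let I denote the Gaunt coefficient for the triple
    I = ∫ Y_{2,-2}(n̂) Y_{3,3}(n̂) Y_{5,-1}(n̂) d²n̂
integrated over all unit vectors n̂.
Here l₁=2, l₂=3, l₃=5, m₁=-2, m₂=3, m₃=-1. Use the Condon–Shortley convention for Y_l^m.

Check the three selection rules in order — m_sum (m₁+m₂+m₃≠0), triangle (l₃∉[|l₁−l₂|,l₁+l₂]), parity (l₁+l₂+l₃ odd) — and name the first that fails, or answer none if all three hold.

none

Σmᵢ = 0  ✓
l₃∈[|l₁−l₂|,l₁+l₂]=[1,5], have l₃=5  ✓
Σlᵢ = 10 ⇒ even  ✓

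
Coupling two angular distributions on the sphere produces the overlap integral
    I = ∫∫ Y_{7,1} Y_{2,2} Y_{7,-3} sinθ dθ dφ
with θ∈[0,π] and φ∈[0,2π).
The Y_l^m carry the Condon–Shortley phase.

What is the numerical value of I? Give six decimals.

Rules hold: Σm=0, L=16 even, 5≤7≤9.
N = 15·5·15 = 1125
Δ = 2!·12!·2!/17! = 1/185640
Racah Σ t=0..2: t=0:+1/2419200 t=1:−1/518400 t=2:+1/2419200 = -1/907200
⇒ 3j(7 2 7; 0 0 0)² = 56/3315, sgn +1
Racah Σ t=2..2: t=2:+1/3870720 = 1/3870720
⇒ 3j(7 2 7; 1 2 -3)² = 135/6188, sgn +1
4πI² = N·(3j₀)²·(3jₘ)² = 20250/48841
I = +1·√(0.414611/4π) = 0.18164160

0.181642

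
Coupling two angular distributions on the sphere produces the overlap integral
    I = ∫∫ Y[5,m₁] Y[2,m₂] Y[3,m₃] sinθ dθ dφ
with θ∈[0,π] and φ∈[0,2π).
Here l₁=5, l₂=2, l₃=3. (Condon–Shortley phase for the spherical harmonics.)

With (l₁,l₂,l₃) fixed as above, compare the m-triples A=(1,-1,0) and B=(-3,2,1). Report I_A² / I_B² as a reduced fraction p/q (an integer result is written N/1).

Shared (l₁,l₂,l₃)=(5,2,3): N and (l;000)² cancel in I_A²/I_B².
A: Δ = 4!·6!·0!/11! = 1/2310; Racah Σ t=1..1: t=1:−1/216 = -1/216; ⇒ 3j(5 2 3; 1 -1 0)² = 8/231, sgn +1
B: Δ = 4!·6!·0!/11! = 1/2310; Racah Σ t=4..4: t=4:+1/1152 = 1/1152; ⇒ 3j(5 2 3; -3 2 1)² = 1/33, sgn +1
I_A²/I_B² = (8/231)/(1/33) = 8/7

8/7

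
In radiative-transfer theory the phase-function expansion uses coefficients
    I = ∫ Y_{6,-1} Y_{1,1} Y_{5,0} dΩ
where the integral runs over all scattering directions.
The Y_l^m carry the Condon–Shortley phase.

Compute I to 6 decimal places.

-0.187239

Rules hold: Σm=0, L=12 even, 5≤5≤7.
N = 13·3·11 = 429
Δ = 2!·10!·0!/13! = 1/858
Racah Σ t=1..1: t=1:−1/14400 = -1/14400
⇒ 3j(6 1 5; 0 0 0)² = 6/143, sgn +1
Racah Σ t=2..2: t=2:+1/28800 = 1/28800
⇒ 3j(6 1 5; -1 1 0)² = 7/286, sgn -1
4πI² = N·(3j₀)²·(3jₘ)² = 63/143
I = -1·√(0.440559/4π) = -0.18723944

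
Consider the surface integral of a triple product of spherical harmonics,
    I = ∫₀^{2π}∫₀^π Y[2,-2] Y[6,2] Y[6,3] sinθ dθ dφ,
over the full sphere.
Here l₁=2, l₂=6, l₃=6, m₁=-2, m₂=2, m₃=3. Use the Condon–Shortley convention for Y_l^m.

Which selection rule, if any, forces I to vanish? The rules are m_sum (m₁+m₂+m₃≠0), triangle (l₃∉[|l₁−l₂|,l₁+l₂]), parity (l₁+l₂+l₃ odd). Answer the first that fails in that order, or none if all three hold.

azimuthal sum: -2 + 2 + 3 = 3  ✗
4 ≤ 6 ≤ 8 (triangle on l)
L = 2 + 6 + 6 = 14 (even)

m_sum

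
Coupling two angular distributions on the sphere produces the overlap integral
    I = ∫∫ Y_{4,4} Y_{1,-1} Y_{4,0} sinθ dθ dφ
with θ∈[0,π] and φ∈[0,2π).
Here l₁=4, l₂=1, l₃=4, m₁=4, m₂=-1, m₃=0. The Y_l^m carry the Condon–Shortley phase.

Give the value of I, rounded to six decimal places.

Σmᵢ = 3 ≠ 0, so the φ-integral vanishes; I = 0

0.000000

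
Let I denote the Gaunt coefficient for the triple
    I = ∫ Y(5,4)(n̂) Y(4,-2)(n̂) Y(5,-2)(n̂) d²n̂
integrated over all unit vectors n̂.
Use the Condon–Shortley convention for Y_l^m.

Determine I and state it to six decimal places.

0.118854

Rules hold: Σm=0, L=14 even, 1≤5≤9.
N = 11·9·11 = 1089
Δ = 4!·6!·4!/15! = 1/3153150
Racah Σ t=0..4: t=0:+1/69120 t=1:−1/1728 t=2:+1/576 t=3:−1/1728 t=4:+1/69120 = 7/11520
⇒ 3j(5 4 5; 0 0 0)² = 2/143, sgn -1
Racah Σ t=0..1: t=0:+1/11520 t=1:−1/25920 = 1/20736
⇒ 3j(5 4 5; 4 -2 -2)² = 5/429, sgn -1
4πI² = N·(3j₀)²·(3jₘ)² = 30/169
I = +1·√(0.177515/4π) = 0.11885360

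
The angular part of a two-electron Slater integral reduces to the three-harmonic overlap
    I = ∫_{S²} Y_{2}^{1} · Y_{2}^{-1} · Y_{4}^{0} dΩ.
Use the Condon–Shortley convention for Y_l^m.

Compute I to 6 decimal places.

0.161197

Rules hold: Σm=0, L=8 even, 0≤4≤4.
N = 5·5·9 = 225
Δ = 0!·4!·4!/9! = 1/630
Racah Σ t=0..0: t=0:+1/16 = 1/16
⇒ 3j(2 2 4; 0 0 0)² = 2/35, sgn +1
Racah Σ t=0..0: t=0:+1/36 = 1/36
⇒ 3j(2 2 4; 1 -1 0)² = 8/315, sgn +1
4πI² = N·(3j₀)²·(3jₘ)² = 16/49
I = +1·√(0.326531/4π) = 0.16119702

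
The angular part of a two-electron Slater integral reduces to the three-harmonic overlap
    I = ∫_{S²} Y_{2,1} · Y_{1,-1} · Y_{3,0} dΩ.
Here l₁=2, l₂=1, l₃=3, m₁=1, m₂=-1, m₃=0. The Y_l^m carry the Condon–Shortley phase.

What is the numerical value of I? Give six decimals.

Checks pass: Σm=0; 6 even; l₃=3∈[1,3].
(2·2+1)(2·1+1)(2·3+1) = 105
Δ: 0! 4! 2! / 7! → 1/105
sum: t=0:+1/4 = 1/4
3j²(2 1 3; 0 0 0) = Δ·Π!·Σ² = 3/35  (sign -1)
sum: t=0:+1/12 = 1/12
3j²(2 1 3; 1 -1 0) = Δ·Π!·Σ² = 1/35  (sign -1)
combine: 4πI² = 105·3/35·1/35 = 9/35
take √, sign +1: I = 0.14304817

0.143048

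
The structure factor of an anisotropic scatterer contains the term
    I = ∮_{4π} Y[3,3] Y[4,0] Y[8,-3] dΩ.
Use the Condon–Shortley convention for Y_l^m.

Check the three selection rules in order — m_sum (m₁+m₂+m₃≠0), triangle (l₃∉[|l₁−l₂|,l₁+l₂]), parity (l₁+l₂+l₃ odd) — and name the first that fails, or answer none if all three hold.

triangle

Σmᵢ = 0  ✓
l₃∈[|l₁−l₂|,l₁+l₂]=[1,7], have l₃=8  ✗
Σlᵢ = 15 ⇒ odd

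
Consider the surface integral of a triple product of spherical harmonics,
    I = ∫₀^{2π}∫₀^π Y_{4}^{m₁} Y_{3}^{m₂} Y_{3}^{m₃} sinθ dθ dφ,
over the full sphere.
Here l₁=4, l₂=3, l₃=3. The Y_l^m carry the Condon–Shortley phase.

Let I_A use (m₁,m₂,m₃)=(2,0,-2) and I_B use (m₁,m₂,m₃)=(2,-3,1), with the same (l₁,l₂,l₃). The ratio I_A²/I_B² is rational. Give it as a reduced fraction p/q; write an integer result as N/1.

1/18

Shared (l₁,l₂,l₃)=(4,3,3): N and (l;000)² cancel in I_A²/I_B².
A: Δ = 4!·4!·2!/11! = 1/34650; Racah Σ t=1..2: t=1:−1/72 t=2:+1/96 = -1/288; ⇒ 3j(4 3 3; 2 0 -2)² = 1/462, sgn +1
B: Δ = 4!·4!·2!/11! = 1/34650; Racah Σ t=0..0: t=0:+1/192 = 1/192; ⇒ 3j(4 3 3; 2 -3 1)² = 3/77, sgn +1
I_A²/I_B² = (1/462)/(3/77) = 1/18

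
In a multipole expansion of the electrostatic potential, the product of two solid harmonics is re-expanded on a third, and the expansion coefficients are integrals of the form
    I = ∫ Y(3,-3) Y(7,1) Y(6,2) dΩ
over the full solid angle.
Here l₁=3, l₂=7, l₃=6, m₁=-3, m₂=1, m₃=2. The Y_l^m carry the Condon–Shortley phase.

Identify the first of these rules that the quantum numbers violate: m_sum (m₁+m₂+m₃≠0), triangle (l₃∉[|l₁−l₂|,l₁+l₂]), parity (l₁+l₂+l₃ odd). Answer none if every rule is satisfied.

m₁+m₂+m₃ = -3 + 1 + 2 = 0  ✓
triangle: |3−7|=4 ≤ l₃=6 ≤ 3+7=10  ✓
parity: l₁+l₂+l₃ = 16 is even  ✓

none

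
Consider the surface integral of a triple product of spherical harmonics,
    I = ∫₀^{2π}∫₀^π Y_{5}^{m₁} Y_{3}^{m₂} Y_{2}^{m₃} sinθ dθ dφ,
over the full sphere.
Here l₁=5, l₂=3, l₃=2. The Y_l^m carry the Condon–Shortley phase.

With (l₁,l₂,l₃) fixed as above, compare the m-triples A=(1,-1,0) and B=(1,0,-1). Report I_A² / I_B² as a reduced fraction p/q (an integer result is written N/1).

9/8

Same 5,3,2: normalisation and zero-m 3j drop out of the ratio.
A: Δ: 6! 4! 0! / 11! → 1/2310; sum: t=2:+1/192 = 1/192; 3j²(5 3 2; 1 -1 0) = Δ·Π!·Σ² = 3/77  (sign +1)
B: Δ: 6! 4! 0! / 11! → 1/2310; sum: t=3:−1/216 = -1/216; 3j²(5 3 2; 1 0 -1) = Δ·Π!·Σ² = 8/231  (sign +1)
I_A²/I_B² = (3/77)/(8/231) = 9/8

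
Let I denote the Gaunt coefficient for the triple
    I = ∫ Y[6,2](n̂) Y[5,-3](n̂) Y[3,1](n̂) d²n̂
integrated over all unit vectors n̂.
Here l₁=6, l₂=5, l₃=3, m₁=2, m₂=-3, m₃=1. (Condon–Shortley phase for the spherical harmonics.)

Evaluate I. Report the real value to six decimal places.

Rules hold: Σm=0, L=14 even, 1≤3≤11.
N = 13·11·7 = 1001
Δ = 8!·4!·2!/15! = 1/675675
Racah Σ t=3..5: t=3:−1/8640 t=4:+1/2304 t=5:−1/8640 = 7/34560
⇒ 3j(6 5 3; 0 0 0)² = 7/429, sgn -1
Racah Σ t=0..2: t=0:+1/1935360 t=1:−1/30240 t=2:+1/11520 = 1/18432
⇒ 3j(6 5 3; 2 -3 1)² = 7/429, sgn +1
4πI² = N·(3j₀)²·(3jₘ)² = 343/1287
I = -1·√(0.266511/4π) = -0.14563067

-0.145631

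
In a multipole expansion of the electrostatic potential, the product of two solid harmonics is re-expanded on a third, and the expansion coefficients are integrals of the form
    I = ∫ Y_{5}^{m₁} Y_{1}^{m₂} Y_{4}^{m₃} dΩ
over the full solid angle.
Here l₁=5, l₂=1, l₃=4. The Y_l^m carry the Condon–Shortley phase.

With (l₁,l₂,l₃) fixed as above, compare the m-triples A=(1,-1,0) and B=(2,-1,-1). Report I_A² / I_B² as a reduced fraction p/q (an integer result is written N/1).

5/7

Shared (l₁,l₂,l₃)=(5,1,4): N and (l;000)² cancel in I_A²/I_B².
A: Δ = 2!·8!·0!/11! = 1/495; Racah Σ t=0..0: t=0:+1/1152 = 1/1152; ⇒ 3j(5 1 4; 1 -1 0)² = 1/33, sgn +1
B: Δ = 2!·8!·0!/11! = 1/495; Racah Σ t=0..0: t=0:+1/1440 = 1/1440; ⇒ 3j(5 1 4; 2 -1 -1)² = 7/165, sgn -1
I_A²/I_B² = (1/33)/(7/165) = 5/7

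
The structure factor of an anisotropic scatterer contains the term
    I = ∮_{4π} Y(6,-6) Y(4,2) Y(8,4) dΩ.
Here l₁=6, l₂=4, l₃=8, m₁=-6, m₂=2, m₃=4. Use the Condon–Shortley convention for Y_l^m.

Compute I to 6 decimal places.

m-sum 0 ✓  L=18 even ✓  2≤8≤10 ✓
Π(2lᵢ+1) = 13×9×17 = 1989
triangle coeff Δ(6,4,8) = 1/23279256
Σ_t [0,2]: t=0:+1/1658880 t=1:−1/518400 t=2:+1/1658880 = -1/1382400
(3j)²=504/46189 [(6 4 8; 0 0 0)], sign=-1
Σ_t [2,2]: t=2:+1/348364800 = 1/348364800
(3j)²=165/58786 [(6 4 8; -6 2 4)], sign=+1
⇒ 4πI² = 4860/79781
I = (-1)√(4860/79781/(4π)) = -0.06962472

-0.069625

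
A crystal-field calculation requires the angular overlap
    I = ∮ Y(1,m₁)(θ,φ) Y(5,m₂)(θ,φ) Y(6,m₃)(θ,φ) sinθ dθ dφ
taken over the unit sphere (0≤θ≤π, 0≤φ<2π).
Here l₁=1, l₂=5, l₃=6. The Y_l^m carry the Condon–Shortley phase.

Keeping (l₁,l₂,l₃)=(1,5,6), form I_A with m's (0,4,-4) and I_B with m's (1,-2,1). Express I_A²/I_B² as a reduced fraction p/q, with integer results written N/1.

l's match ⇒ only the (l;m) 3-j factors differ between A and B.
A: triangle coeff Δ(1,5,6) = 1/858; Σ_t [0,0]: t=0:+1/362880 = 1/362880; (3j)²=10/429 [(1 5 6; 0 4 -4)], sign=+1
B: triangle coeff Δ(1,5,6) = 1/858; Σ_t [0,0]: t=0:+1/60480 = 1/60480; (3j)²=5/429 [(1 5 6; 1 -2 1)], sign=-1
I_A²/I_B² = (10/429)/(5/429) = 2/1

2/1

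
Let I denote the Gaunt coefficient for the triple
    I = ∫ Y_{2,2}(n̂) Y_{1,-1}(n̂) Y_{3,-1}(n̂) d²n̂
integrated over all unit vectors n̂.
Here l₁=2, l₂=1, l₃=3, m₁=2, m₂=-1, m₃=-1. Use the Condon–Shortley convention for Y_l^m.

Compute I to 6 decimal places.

-0.082589

Checks pass: Σm=0; 6 even; l₃=3∈[1,3].
(2·2+1)(2·1+1)(2·3+1) = 105
Δ: 0! 4! 2! / 7! → 1/105
sum: t=0:+1/4 = 1/4
3j²(2 1 3; 0 0 0) = Δ·Π!·Σ² = 3/35  (sign -1)
sum: t=0:+1/48 = 1/48
3j²(2 1 3; 2 -1 -1) = Δ·Π!·Σ² = 1/105  (sign +1)
combine: 4πI² = 105·3/35·1/105 = 3/35
take √, sign -1: I = -0.08258890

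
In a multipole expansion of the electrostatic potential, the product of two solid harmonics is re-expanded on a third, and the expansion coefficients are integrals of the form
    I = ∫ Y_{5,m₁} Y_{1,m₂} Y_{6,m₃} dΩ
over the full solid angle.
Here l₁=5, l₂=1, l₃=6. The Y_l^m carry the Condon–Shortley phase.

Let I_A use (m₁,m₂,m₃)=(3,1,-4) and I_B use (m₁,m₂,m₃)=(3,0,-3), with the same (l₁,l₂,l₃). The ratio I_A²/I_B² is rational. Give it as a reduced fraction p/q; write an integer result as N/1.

Same 5,1,6: normalisation and zero-m 3j drop out of the ratio.
A: Δ: 0! 10! 2! / 13! → 1/858; sum: t=0:+1/161280 = 1/161280; 3j²(5 1 6; 3 1 -4) = Δ·Π!·Σ² = 15/286  (sign +1)
B: Δ: 0! 10! 2! / 13! → 1/858; sum: t=0:+1/80640 = 1/80640; 3j²(5 1 6; 3 0 -3) = Δ·Π!·Σ² = 9/286  (sign -1)
I_A²/I_B² = (15/286)/(9/286) = 5/3

5/3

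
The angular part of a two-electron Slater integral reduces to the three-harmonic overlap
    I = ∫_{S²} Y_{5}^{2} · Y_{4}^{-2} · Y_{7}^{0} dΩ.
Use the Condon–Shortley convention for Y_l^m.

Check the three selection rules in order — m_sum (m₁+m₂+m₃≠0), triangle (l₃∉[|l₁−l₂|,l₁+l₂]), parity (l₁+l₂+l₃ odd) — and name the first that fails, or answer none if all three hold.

none

Σmᵢ = 0  ✓
l₃∈[|l₁−l₂|,l₁+l₂]=[1,9], have l₃=7  ✓
Σlᵢ = 16 ⇒ even  ✓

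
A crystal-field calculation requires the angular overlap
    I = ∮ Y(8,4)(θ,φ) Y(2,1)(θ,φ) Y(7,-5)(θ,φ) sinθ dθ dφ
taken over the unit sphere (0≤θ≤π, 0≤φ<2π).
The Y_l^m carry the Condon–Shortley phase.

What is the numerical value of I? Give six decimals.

L=17 odd ⇒ parity kills the (l;000) factor ⇒ I = 0

0.000000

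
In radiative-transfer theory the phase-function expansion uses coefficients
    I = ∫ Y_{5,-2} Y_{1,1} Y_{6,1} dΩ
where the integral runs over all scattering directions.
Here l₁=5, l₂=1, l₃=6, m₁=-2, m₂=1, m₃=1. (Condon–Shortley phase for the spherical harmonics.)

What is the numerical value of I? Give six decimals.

Rules hold: Σm=0, L=12 even, 4≤6≤6.
N = 11·3·13 = 429
Δ = 0!·10!·2!/13! = 1/858
Racah Σ t=0..0: t=0:+1/14400 = 1/14400
⇒ 3j(5 1 6; 0 0 0)² = 6/143, sgn +1
Racah Σ t=0..0: t=0:+1/60480 = 1/60480
⇒ 3j(5 1 6; -2 1 1)² = 5/429, sgn -1
4πI² = N·(3j₀)²·(3jₘ)² = 30/143
I = -1·√(0.20979/4π) = -0.12920749

-0.129207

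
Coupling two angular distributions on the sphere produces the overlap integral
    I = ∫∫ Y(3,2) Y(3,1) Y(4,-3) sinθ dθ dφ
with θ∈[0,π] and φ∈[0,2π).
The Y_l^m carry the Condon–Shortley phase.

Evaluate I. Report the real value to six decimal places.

-0.095955

Rules hold: Σm=0, L=10 even, 0≤4≤6.
N = 7·7·9 = 441
Δ = 2!·4!·4!/11! = 1/34650
Racah Σ t=0..2: t=0:+1/72 t=1:−1/16 t=2:+1/72 = -5/144
⇒ 3j(3 3 4; 0 0 0)² = 2/77, sgn -1
Racah Σ t=0..1: t=0:+1/288 t=1:−1/144 = -1/288
⇒ 3j(3 3 4; 2 1 -3)² = 1/99, sgn +1
4πI² = N·(3j₀)²·(3jₘ)² = 14/121
I = -1·√(0.115702/4π) = -0.09595473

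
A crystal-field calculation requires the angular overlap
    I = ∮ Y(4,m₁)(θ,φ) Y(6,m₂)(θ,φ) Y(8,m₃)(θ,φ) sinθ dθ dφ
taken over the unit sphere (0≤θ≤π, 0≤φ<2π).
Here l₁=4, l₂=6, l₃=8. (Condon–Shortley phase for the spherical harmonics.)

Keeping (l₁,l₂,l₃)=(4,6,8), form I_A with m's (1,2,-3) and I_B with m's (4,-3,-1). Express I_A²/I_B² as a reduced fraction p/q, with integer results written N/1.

440/147

Same 4,6,8: normalisation and zero-m 3j drop out of the ratio.
A: Δ: 2! 6! 10! / 19! → 1/23279256; sum: t=0:+1/5806080 t=1:−1/1451520 t=2:+1/4147200 = -1/3628800; 3j²(4 6 8; 1 2 -3) = Δ·Π!·Σ² = 320/29393  (sign +1)
B: Δ: 2! 6! 10! / 19! → 1/23279256; sum: t=0:+1/43545600 = 1/43545600; 3j²(4 6 8; 4 -3 -1) = Δ·Π!·Σ² = 168/46189  (sign -1)
I_A²/I_B² = (320/29393)/(168/46189) = 440/147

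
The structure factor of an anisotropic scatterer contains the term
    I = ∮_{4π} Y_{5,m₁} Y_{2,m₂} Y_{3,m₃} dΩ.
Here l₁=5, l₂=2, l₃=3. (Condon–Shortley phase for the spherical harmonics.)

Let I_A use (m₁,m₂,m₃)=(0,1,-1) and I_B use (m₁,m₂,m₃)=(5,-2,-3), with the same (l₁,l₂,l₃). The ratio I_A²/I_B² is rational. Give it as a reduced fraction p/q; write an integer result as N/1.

l's match ⇒ only the (l;m) 3-j factors differ between A and B.
A: triangle coeff Δ(5,2,3) = 1/2310; Σ_t [3,3]: t=3:−1/288 = -1/288; (3j)²=5/231 [(5 2 3; 0 1 -1)], sign=-1
B: triangle coeff Δ(5,2,3) = 1/2310; Σ_t [0,0]: t=0:+1/17280 = 1/17280; (3j)²=1/11 [(5 2 3; 5 -2 -3)], sign=+1
I_A²/I_B² = (5/231)/(1/11) = 5/21

5/21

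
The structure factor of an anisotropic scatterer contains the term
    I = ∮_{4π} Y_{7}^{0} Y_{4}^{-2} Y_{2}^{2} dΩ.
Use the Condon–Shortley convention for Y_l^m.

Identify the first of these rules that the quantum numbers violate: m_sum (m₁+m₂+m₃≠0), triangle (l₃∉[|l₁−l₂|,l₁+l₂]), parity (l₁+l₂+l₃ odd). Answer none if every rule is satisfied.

triangle

m₁+m₂+m₃ = 0 − 2 + 2 = 0  ✓
triangle: |7−4|=3 ≤ l₃=2 ≤ 7+4=11  ✗
parity: l₁+l₂+l₃ = 13 is odd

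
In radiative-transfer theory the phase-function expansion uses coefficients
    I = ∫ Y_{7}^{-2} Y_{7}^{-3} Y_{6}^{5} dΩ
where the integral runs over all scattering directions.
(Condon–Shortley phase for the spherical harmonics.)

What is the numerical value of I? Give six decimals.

-0.040990

Rules hold: Σm=0, L=20 even, 0≤6≤14.
N = 15·15·13 = 2925
Δ = 8!·6!·6!/21! = 1/2444321880
Racah Σ t=1..7: t=1:−1/2612736000 t=2:+1/20736000 t=3:−1/1658880 t=4:+1/746496 t=5:−1/1658880 t=6:+1/20736000 t=7:−1/2612736000 = 1/4354560
⇒ 3j(7 7 6; 0 0 0)² = 1000/138567, sgn +1
Racah Σ t=3..4: t=3:−1/62208000 t=4:+1/49766400 = 1/248832000
⇒ 3j(7 7 6; -2 -3 5)² = 21/20995, sgn -1
4πI² = N·(3j₀)²·(3jₘ)² = 315000/14919047
I = -1·√(0.0211139/4π) = -0.04099018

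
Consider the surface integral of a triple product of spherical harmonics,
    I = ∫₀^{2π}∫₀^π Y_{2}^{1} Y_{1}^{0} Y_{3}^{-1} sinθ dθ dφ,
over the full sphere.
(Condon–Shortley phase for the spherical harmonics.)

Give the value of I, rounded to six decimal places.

-0.233597

Checks pass: Σm=0; 6 even; l₃=3∈[1,3].
(2·2+1)(2·1+1)(2·3+1) = 105
Δ: 0! 4! 2! / 7! → 1/105
sum: t=0:+1/4 = 1/4
3j²(2 1 3; 0 0 0) = Δ·Π!·Σ² = 3/35  (sign -1)
sum: t=0:+1/6 = 1/6
3j²(2 1 3; 1 0 -1) = Δ·Π!·Σ² = 8/105  (sign +1)
combine: 4πI² = 105·3/35·8/105 = 24/35
take √, sign -1: I = -0.23359668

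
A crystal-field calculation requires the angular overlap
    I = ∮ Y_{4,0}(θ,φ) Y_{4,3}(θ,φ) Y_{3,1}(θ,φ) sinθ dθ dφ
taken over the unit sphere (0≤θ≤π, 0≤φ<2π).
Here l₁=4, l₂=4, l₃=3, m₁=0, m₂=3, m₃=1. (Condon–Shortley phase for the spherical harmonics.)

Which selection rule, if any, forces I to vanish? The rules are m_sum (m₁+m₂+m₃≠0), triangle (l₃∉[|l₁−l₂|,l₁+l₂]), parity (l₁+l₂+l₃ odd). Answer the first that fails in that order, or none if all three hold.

m₁+m₂+m₃ = 0 + 3 + 1 = 4  ✗
triangle: |4−4|=0 ≤ l₃=3 ≤ 4+4=8
parity: l₁+l₂+l₃ = 11 is odd

m_sum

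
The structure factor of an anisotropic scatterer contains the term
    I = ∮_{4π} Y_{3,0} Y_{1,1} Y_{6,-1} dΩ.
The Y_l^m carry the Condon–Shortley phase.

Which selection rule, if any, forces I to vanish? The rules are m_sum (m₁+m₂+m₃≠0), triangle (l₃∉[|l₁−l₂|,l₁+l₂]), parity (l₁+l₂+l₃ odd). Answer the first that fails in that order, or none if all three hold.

Σmᵢ = 0  ✓
l₃∈[|l₁−l₂|,l₁+l₂]=[2,4], have l₃=6  ✗
Σlᵢ = 10 ⇒ even

triangle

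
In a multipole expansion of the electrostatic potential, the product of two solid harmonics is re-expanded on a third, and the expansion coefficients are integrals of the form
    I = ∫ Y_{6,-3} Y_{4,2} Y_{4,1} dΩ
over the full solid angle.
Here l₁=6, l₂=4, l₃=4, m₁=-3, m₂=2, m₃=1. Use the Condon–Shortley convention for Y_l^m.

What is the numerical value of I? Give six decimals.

Rules hold: Σm=0, L=14 even, 2≤4≤10.
N = 13·9·9 = 1053
Δ = 6!·6!·2!/15! = 1/1261260
Racah Σ t=2..4: t=2:+1/4608 t=3:−1/1296 t=4:+1/4608 = -7/20736
⇒ 3j(6 4 4; 0 0 0)² = 20/1287, sgn -1
Racah Σ t=4..6: t=4:+1/11520 t=5:−1/5760 t=6:+1/51840 = -7/103680
⇒ 3j(6 4 4; -3 2 1)² = 7/858, sgn +1
4πI² = N·(3j₀)²·(3jₘ)² = 210/1573
I = -1·√(0.133503/4π) = -0.10307192

-0.103072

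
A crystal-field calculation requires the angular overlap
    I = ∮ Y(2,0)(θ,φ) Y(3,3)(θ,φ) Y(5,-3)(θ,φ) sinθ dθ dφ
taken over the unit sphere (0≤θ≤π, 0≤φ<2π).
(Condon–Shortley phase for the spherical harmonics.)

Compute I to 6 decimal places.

m-sum 0 ✓  L=10 even ✓  1≤5≤5 ✓
Π(2lᵢ+1) = 5×7×11 = 385
triangle coeff Δ(2,3,5) = 1/2310
Σ_t [0,0]: t=0:+1/144 = 1/144
(3j)²=10/231 [(2 3 5; 0 0 0)], sign=-1
Σ_t [0,0]: t=0:+1/2880 = 1/2880
(3j)²=2/165 [(2 3 5; 0 3 -3)], sign=+1
⇒ 4πI² = 20/99
I = (-1)√(20/99/(4π)) = -0.12679218

-0.126792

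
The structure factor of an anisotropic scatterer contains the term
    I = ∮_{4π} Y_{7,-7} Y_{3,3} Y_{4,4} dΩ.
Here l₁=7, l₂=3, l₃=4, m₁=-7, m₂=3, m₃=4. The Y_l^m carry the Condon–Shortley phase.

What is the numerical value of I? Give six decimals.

Rules hold: Σm=0, L=14 even, 4≤4≤10.
N = 15·7·9 = 945
Δ = 6!·8!·0!/15! = 1/45045
Racah Σ t=3..3: t=3:−1/20736 = -1/20736
⇒ 3j(7 3 4; 0 0 0)² = 35/1287, sgn -1
Racah Σ t=6..6: t=6:+1/29030400 = 1/29030400
⇒ 3j(7 3 4; -7 3 4)² = 1/15, sgn +1
4πI² = N·(3j₀)²·(3jₘ)² = 245/143
I = -1·√(1.71329/4π) = -0.36924115

-0.369241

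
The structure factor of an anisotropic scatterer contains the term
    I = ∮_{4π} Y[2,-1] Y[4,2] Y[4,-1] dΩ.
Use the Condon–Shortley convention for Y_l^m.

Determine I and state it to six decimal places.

0.127700

Rules hold: Σm=0, L=10 even, 2≤4≤6.
N = 5·9·9 = 405
Δ = 2!·2!·6!/11! = 1/13860
Racah Σ t=0..2: t=0:+1/192 t=1:−1/36 t=2:+1/192 = -5/288
⇒ 3j(2 4 4; 0 0 0)² = 20/693, sgn -1
Racah Σ t=1..2: t=1:−1/240 t=2:+1/96 = 1/160
⇒ 3j(2 4 4; -1 2 -1)² = 27/1540, sgn -1
4πI² = N·(3j₀)²·(3jₘ)² = 1215/5929
I = +1·√(0.204925/4π) = 0.12770047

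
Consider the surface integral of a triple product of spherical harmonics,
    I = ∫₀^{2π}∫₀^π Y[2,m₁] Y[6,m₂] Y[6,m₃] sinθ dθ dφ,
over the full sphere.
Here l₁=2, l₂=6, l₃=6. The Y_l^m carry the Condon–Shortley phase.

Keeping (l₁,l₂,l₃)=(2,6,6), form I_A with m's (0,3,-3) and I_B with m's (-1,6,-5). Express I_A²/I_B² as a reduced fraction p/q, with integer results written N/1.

25/242

l's match ⇒ only the (l;m) 3-j factors differ between A and B.
A: triangle coeff Δ(2,6,6) = 1/90090; Σ_t [0,2]: t=0:+1/1451520 t=1:−1/80640 t=2:+1/120960 = -1/290304; (3j)²=5/2002 [(2 6 6; 0 3 -3)], sign=+1
B: triangle coeff Δ(2,6,6) = 1/90090; Σ_t [2,2]: t=2:+1/7257600 = 1/7257600; (3j)²=11/455 [(2 6 6; -1 6 -5)], sign=-1
I_A²/I_B² = (5/2002)/(11/455) = 25/242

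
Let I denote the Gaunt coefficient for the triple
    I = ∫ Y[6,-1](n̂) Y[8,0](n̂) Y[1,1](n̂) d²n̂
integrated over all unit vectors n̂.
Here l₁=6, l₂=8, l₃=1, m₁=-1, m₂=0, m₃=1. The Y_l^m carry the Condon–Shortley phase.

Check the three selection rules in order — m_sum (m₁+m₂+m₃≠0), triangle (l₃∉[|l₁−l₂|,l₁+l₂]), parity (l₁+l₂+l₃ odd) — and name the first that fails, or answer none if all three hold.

triangle

Σmᵢ = 0  ✓
l₃∈[|l₁−l₂|,l₁+l₂]=[2,14], have l₃=1  ✗
Σlᵢ = 15 ⇒ odd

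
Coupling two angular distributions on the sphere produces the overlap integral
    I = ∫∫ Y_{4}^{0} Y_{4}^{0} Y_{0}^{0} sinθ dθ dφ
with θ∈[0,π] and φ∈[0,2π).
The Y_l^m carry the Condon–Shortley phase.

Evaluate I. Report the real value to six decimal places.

Checks pass: Σm=0; 8 even; l₃=0∈[0,8].
(2·4+1)(2·4+1)(2·0+1) = 81
Δ: 8! 0! 0! / 9! → 1/9
sum: t=4:+1/576 = 1/576
3j²(4 4 0; 0 0 0) = Δ·Π!·Σ² = 1/9  (sign +1)
(m-triple is (0,0,0) — same symbol as above.)
combine: 4πI² = 81·1/9·1/9 = 1/1
take √, sign +1: I = 0.28209479

0.282095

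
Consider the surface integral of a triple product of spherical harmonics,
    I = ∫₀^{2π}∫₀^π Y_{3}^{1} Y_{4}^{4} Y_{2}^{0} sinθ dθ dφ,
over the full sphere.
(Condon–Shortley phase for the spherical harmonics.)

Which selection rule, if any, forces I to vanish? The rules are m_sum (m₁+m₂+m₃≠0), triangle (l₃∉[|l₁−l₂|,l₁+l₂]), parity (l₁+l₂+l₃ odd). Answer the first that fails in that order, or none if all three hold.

azimuthal sum: 1 + 4 + 0 = 5  ✗
1 ≤ 2 ≤ 7 (triangle on l)
L = 3 + 4 + 2 = 9 (odd)

m_sum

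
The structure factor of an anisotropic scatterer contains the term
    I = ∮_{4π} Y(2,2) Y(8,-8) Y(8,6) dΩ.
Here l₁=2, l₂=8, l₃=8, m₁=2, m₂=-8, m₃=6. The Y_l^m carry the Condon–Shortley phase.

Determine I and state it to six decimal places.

Checks pass: Σm=0; 18 even; l₃=8∈[6,10].
(2·2+1)(2·8+1)(2·8+1) = 1445
Δ: 2! 2! 14! / 19! → 1/348840
sum: t=0:+1/116121600 t=1:−1/25401600 t=2:+1/116121600 = -1/45158400
3j²(2 8 8; 0 0 0) = Δ·Π!·Σ² = 24/1615  (sign -1)
sum: t=0:+1/348713164800 = 1/348713164800
3j²(2 8 8; 2 -8 6) = Δ·Π!·Σ² = 2/969  (sign +1)
combine: 4πI² = 1445·24/1615·2/969 = 16/361
take √, sign -1: I = -0.05938838

-0.059388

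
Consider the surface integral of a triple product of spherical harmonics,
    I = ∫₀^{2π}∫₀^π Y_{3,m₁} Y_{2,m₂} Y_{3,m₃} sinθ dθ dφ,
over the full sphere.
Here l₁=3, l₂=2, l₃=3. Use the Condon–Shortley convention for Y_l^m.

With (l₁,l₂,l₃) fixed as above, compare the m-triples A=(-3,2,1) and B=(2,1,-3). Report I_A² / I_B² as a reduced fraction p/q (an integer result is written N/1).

Shared (l₁,l₂,l₃)=(3,2,3): N and (l;000)² cancel in I_A²/I_B².
A: Δ = 2!·4!·2!/9! = 1/3780; Racah Σ t=2..2: t=2:+1/96 = 1/96; ⇒ 3j(3 2 3; -3 2 1)² = 1/42, sgn +1
B: Δ = 2!·4!·2!/9! = 1/3780; Racah Σ t=1..1: t=1:−1/48 = -1/48; ⇒ 3j(3 2 3; 2 1 -3)² = 5/84, sgn -1
I_A²/I_B² = (1/42)/(5/84) = 2/5

2/5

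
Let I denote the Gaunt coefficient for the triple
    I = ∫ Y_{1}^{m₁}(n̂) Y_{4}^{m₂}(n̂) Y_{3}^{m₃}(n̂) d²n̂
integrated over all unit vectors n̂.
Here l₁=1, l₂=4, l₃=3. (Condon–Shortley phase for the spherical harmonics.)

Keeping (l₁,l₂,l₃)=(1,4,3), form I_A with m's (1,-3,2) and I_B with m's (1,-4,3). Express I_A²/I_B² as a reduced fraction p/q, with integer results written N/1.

l's match ⇒ only the (l;m) 3-j factors differ between A and B.
A: triangle coeff Δ(1,4,3) = 1/252; Σ_t [0,0]: t=0:+1/240 = 1/240; (3j)²=1/12 [(1 4 3; 1 -3 2)], sign=-1
B: triangle coeff Δ(1,4,3) = 1/252; Σ_t [0,0]: t=0:+1/1440 = 1/1440; (3j)²=1/9 [(1 4 3; 1 -4 3)], sign=+1
I_A²/I_B² = (1/12)/(1/9) = 3/4

3/4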